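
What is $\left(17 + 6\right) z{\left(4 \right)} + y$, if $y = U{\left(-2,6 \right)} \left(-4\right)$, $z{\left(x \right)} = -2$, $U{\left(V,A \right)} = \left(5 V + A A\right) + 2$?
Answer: $-158$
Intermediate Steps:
$U{\left(V,A \right)} = 2 + A^{2} + 5 V$ ($U{\left(V,A \right)} = \left(5 V + A^{2}\right) + 2 = \left(A^{2} + 5 V\right) + 2 = 2 + A^{2} + 5 V$)
$y = -112$ ($y = \left(2 + 6^{2} + 5 \left(-2\right)\right) \left(-4\right) = \left(2 + 36 - 10\right) \left(-4\right) = 28 \left(-4\right) = -112$)
$\left(17 + 6\right) z{\left(4 \right)} + y = \left(17 + 6\right) \left(-2\right) - 112 = 23 \left(-2\right) - 112 = -46 - 112 = -158$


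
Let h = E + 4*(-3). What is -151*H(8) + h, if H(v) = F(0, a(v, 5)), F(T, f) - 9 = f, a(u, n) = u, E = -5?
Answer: -2584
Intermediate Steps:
F(T, f) = 9 + f
H(v) = 9 + v
h = -17 (h = -5 + 4*(-3) = -5 - 12 = -17)
-151*H(8) + h = -151*(9 + 8) - 17 = -151*17 - 17 = -2567 - 17 = -2584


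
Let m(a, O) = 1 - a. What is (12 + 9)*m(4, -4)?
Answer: -63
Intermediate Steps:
(12 + 9)*m(4, -4) = (12 + 9)*(1 - 1*4) = 21*(1 - 4) = 21*(-3) = -63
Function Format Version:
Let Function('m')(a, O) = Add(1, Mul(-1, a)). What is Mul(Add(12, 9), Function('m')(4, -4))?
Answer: -63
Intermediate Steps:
Mul(Add(12, 9), Function('m')(4, -4)) = Mul(Add(12, 9), Add(1, Mul(-1, 4))) = Mul(21, Add(1, -4)) = Mul(21, -3) = -63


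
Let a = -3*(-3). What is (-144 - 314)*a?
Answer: -4122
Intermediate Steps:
a = 9
(-144 - 314)*a = (-144 - 314)*9 = -458*9 = -4122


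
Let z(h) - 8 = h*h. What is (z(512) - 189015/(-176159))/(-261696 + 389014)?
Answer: 46180623183/22428211562 ≈ 2.0590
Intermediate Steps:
z(h) = 8 + h**2 (z(h) = 8 + h*h = 8 + h**2)
(z(512) - 189015/(-176159))/(-261696 + 389014) = ((8 + 512**2) - 189015/(-176159))/(-261696 + 389014) = ((8 + 262144) - 189015*(-1/176159))/127318 = (262152 + 189015/176159)*(1/127318) = (46180623183/176159)*(1/127318) = 46180623183/22428211562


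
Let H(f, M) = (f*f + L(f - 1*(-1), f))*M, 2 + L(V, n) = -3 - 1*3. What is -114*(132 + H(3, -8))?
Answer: -14136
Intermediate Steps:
L(V, n) = -8 (L(V, n) = -2 + (-3 - 1*3) = -2 + (-3 - 3) = -2 - 6 = -8)
H(f, M) = M*(-8 + f**2) (H(f, M) = (f*f - 8)*M = (f**2 - 8)*M = (-8 + f**2)*M = M*(-8 + f**2))
-114*(132 + H(3, -8)) = -114*(132 - 8*(-8 + 3**2)) = -114*(132 - 8*(-8 + 9)) = -114*(132 - 8*1) = -114*(132 - 8) = -114*124 = -14136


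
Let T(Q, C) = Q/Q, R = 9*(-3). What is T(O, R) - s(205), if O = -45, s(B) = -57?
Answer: 58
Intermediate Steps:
R = -27
T(Q, C) = 1
T(O, R) - s(205) = 1 - 1*(-57) = 1 + 57 = 58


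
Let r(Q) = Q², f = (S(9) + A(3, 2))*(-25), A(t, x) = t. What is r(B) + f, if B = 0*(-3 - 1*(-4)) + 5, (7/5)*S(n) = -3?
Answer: 25/7 ≈ 3.5714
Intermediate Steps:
S(n) = -15/7 (S(n) = (5/7)*(-3) = -15/7)
B = 5 (B = 0*(-3 + 4) + 5 = 0*1 + 5 = 0 + 5 = 5)
f = -150/7 (f = (-15/7 + 3)*(-25) = (6/7)*(-25) = -150/7 ≈ -21.429)
r(B) + f = 5² - 150/7 = 25 - 150/7 = 25/7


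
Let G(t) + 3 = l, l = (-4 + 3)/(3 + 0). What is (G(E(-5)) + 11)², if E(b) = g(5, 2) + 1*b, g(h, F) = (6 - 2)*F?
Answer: 529/9 ≈ 58.778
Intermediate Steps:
g(h, F) = 4*F
E(b) = 8 + b (E(b) = 4*2 + 1*b = 8 + b)
l = -⅓ (l = -1/3 = -1*⅓ = -⅓ ≈ -0.33333)
G(t) = -10/3 (G(t) = -3 - ⅓ = -10/3)
(G(E(-5)) + 11)² = (-10/3 + 11)² = (23/3)² = 529/9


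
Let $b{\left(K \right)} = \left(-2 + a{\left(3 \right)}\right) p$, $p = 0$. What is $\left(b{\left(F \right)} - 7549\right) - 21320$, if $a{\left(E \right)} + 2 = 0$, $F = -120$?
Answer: $-28869$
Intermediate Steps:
$a{\left(E \right)} = -2$ ($a{\left(E \right)} = -2 + 0 = -2$)
$b{\left(K \right)} = 0$ ($b{\left(K \right)} = \left(-2 - 2\right) 0 = \left(-4\right) 0 = 0$)
$\left(b{\left(F \right)} - 7549\right) - 21320 = \left(0 - 7549\right) - 21320 = -7549 - 21320 = -28869$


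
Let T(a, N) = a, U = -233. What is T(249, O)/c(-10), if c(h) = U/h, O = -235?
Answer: 2490/233 ≈ 10.687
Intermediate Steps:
c(h) = -233/h
T(249, O)/c(-10) = 249/((-233/(-10))) = 249/((-233*(-⅒))) = 249/(233/10) = 249*(10/233) = 2490/233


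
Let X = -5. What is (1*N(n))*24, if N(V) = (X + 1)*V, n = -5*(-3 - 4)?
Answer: -3360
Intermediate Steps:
n = 35 (n = -5*(-7) = 35)
N(V) = -4*V (N(V) = (-5 + 1)*V = -4*V)
(1*N(n))*24 = (1*(-4*35))*24 = (1*(-140))*24 = -140*24 = -3360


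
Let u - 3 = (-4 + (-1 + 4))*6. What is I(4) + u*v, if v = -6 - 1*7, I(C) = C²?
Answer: 55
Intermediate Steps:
v = -13 (v = -6 - 7 = -13)
u = -3 (u = 3 + (-4 + (-1 + 4))*6 = 3 + (-4 + 3)*6 = 3 - 1*6 = 3 - 6 = -3)
I(4) + u*v = 4² - 3*(-13) = 16 + 39 = 55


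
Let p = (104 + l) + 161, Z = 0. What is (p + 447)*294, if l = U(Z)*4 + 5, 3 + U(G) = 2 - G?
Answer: 209622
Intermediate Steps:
U(G) = -1 - G (U(G) = -3 + (2 - G) = -1 - G)
l = 1 (l = (-1 - 1*0)*4 + 5 = (-1 + 0)*4 + 5 = -1*4 + 5 = -4 + 5 = 1)
p = 266 (p = (104 + 1) + 161 = 105 + 161 = 266)
(p + 447)*294 = (266 + 447)*294 = 713*294 = 209622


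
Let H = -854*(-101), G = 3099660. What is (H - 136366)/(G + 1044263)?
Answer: -50112/4143923 ≈ -0.012093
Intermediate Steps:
H = 86254
(H - 136366)/(G + 1044263) = (86254 - 136366)/(3099660 + 1044263) = -50112/4143923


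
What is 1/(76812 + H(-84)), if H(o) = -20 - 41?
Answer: 1/76751 ≈ 1.3029e-5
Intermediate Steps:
H(o) = -61
1/(76812 + H(-84)) = 1/(76812 - 61) = 1/76751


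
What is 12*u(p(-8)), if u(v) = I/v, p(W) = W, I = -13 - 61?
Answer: 111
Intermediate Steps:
I = -74
u(v) = -74/v
12*u(p(-8)) = 12*(-74/(-8)) = 12*(-74*(-⅛)) = 12*(37/4) = 111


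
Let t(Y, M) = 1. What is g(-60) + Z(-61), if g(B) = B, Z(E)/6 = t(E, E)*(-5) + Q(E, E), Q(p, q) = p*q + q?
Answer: 21870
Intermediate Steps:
Q(p, q) = q + p*q
Z(E) = -30 + 6*E*(1 + E) (Z(E) = 6*(1*(-5) + E*(1 + E)) = 6*(-5 + E*(1 + E)) = -30 + 6*E*(1 + E))
g(-60) + Z(-61) = -60 + (-30 + 6*(-61)*(1 - 61)) = -60 + (-30 + 6*(-61)*(-60)) = -60 + (-30 + 21960) = -60 + 21930 = 21870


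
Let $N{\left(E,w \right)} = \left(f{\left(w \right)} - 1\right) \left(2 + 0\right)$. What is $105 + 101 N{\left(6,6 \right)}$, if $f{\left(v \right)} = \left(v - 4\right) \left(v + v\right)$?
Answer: $4751$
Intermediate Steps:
$f{\left(v \right)} = 2 v \left(-4 + v\right)$ ($f{\left(v \right)} = \left(-4 + v\right) 2 v = 2 v \left(-4 + v\right)$)
$N{\left(E,w \right)} = -2 + 4 w \left(-4 + w\right)$ ($N{\left(E,w \right)} = \left(2 w \left(-4 + w\right) - 1\right) \left(2 + 0\right) = \left(-1 + 2 w \left(-4 + w\right)\right) 2 = -2 + 4 w \left(-4 + w\right)$)
$105 + 101 N{\left(6,6 \right)} = 105 + 101 \left(-2 + 4 \cdot 6 \left(-4 + 6\right)\right) = 105 + 101 \left(-2 + 4 \cdot 6 \cdot 2\right) = 105 + 101 \left(-2 + 48\right) = 105 + 101 \cdot 46 = 105 + 4646 = 4751$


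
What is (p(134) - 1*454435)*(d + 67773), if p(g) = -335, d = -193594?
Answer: 57219616170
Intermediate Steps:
(p(134) - 1*454435)*(d + 67773) = (-335 - 1*454435)*(-193594 + 67773) = (-335 - 454435)*(-125821) = -454770*(-125821) = 57219616170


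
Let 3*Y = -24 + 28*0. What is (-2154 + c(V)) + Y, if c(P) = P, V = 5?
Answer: -2157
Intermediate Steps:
Y = -8 (Y = (-24 + 28*0)/3 = (-24 + 0)/3 = (1/3)*(-24) = -8)
(-2154 + c(V)) + Y = (-2154 + 5) - 8 = -2149 - 8 = -2157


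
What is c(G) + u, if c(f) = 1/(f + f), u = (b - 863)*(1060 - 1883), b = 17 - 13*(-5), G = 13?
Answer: 16711839/26 ≈ 6.4276e+5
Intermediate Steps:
b = 82 (b = 17 + 65 = 82)
u = 642763 (u = (82 - 863)*(1060 - 1883) = -781*(-823) = 642763)
c(f) = 1/(2*f)
c(G) + u = (½)/13 + 642763 = (½)*(1/13) + 642763 = 1/26 + 642763 = 16711839/26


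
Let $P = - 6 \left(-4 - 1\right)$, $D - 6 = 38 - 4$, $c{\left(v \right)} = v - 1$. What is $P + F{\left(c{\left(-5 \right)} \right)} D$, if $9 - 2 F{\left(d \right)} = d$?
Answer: $330$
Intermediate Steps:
$c{\left(v \right)} = -1 + v$ ($c{\left(v \right)} = v - 1 = -1 + v$)
$F{\left(d \right)} = \frac{9}{2} - \frac{d}{2}$
$D = 40$ ($D = 6 + \left(38 - 4\right) = 6 + 34 = 40$)
$P = 30$ ($P = \left(-6\right) \left(-5\right) = 30$)
$P + F{\left(c{\left(-5 \right)} \right)} D = 30 + \left(\frac{9}{2} - \frac{-1 - 5}{2}\right) 40 = 30 + \left(\frac{9}{2} - -3\right) 40 = 30 + \left(\frac{9}{2} + 3\right) 40 = 30 + \frac{15}{2} \cdot 40 = 30 + 300 = 330$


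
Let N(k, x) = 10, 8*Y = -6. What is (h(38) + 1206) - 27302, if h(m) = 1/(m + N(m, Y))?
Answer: -1252607/48 ≈ -26096.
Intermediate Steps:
Y = -¾ (Y = (⅛)*(-6) = -¾ ≈ -0.75000)
h(m) = 1/(10 + m) (h(m) = 1/(m + 10) = 1/(10 + m))
(h(38) + 1206) - 27302 = (1/(10 + 38) + 1206) - 27302 = (1/48 + 1206) - 27302 = 57889/48 - 27302 = -1252607/48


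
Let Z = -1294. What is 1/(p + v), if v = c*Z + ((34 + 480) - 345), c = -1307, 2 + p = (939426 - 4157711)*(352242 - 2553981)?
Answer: 1/7085825289040 ≈ 1.4113e-13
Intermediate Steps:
p = 7085823597613 (p = -2 + (939426 - 4157711)*(352242 - 2553981) = -2 - 3218285*(-2201739) = -2 + 7085823597615 = 7085823597613)
v = 1691427 (v = -1307*(-1294) + ((34 + 480) - 345) = 1691258 + (514 - 345) = 1691258 + 169 = 1691427)
1/(p + v) = 1/(7085823597613 + 1691427) = 1/7085825289040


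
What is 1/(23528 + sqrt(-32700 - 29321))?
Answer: 23528/553628805 - I*sqrt(62021)/553628805 ≈ 4.2498e-5 - 4.4983e-7*I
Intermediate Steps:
1/(23528 + sqrt(-32700 - 29321)) = 1/(23528 + sqrt(-62021)) = 1/(23528 + I*sqrt(62021))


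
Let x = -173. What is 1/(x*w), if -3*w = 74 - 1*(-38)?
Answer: 3/19376 ≈ 0.00015483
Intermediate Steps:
w = -112/3 (w = -(74 - 1*(-38))/3 = -(74 + 38)/3 = -⅓*112 = -112/3 ≈ -37.333)
1/(x*w) = 1/(-173*(-112/3)) = 1/(19376/3) = 3/19376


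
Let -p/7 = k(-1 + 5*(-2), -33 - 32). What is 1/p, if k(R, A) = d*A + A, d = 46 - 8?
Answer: 1/17745 ≈ 5.6354e-5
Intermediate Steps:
d = 38
k(R, A) = 39*A (k(R, A) = 38*A + A = 39*A)
p = 17745 (p = -273*(-33 - 32) = -273*(-65) = -7*(-2535) = 17745)
1/p = 1/17745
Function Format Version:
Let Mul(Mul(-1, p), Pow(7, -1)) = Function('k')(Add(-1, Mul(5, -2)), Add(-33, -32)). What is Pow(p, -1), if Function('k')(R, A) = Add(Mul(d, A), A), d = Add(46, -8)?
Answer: Rational(1, 17745) ≈ 5.6354e-5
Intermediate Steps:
d = 38
Function('k')(R, A) = Mul(39, A) (Function('k')(R, A) = Add(Mul(38, A), A) = Mul(39, A))
p = 17745 (p = Mul(-7, Mul(39, Add(-33, -32))) = Mul(-7, Mul(39, -65)) = Mul(-7, -2535) = 17745)
Pow(p, -1) = Pow(17745, -1) = Rational(1, 17745)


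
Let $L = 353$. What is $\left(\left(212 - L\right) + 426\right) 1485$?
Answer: $423225$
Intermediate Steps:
$\left(\left(212 - L\right) + 426\right) 1485 = \left(\left(212 - 353\right) + 426\right) 1485 = \left(-141 + 426\right) 1485 = 285 \cdot 1485 = 423225$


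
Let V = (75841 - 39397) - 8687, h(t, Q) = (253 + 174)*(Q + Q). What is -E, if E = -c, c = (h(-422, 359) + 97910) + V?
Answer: 432253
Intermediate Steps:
h(t, Q) = 854*Q (h(t, Q) = 427*(2*Q) = 854*Q)
V = 27757 (V = 36444 - 8687 = 27757)
c = 432253 (c = (854*359 + 97910) + 27757 = (306586 + 97910) + 27757 = 404496 + 27757 = 432253)
E = -432253 (E = -1*432253 = -432253)
-E = -1*(-432253) = 432253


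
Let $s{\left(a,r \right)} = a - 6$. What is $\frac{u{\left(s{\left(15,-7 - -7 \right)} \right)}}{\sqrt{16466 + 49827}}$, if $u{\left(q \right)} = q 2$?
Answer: $\frac{18 \sqrt{66293}}{66293} \approx 0.06991$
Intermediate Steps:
$s{\left(a,r \right)} = -6 + a$ ($s{\left(a,r \right)} = a - 6 = -6 + a$)
$u{\left(q \right)} = 2 q$
$\frac{u{\left(s{\left(15,-7 - -7 \right)} \right)}}{\sqrt{16466 + 49827}} = \frac{2 \left(-6 + 15\right)}{\sqrt{16466 + 49827}} = \frac{2 \cdot 9}{\sqrt{66293}} = 18 \frac{\sqrt{66293}}{66293} = \frac{18 \sqrt{66293}}{66293}$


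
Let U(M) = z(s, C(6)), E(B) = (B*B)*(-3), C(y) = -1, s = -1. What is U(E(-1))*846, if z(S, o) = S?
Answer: -846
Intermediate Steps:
E(B) = -3*B² (E(B) = B²*(-3) = -3*B²)
U(M) = -1
U(E(-1))*846 = -1*846 = -846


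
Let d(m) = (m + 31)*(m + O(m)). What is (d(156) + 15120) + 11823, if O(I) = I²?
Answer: 4606947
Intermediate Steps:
d(m) = (31 + m)*(m + m²) (d(m) = (m + 31)*(m + m²) = (31 + m)*(m + m²))
(d(156) + 15120) + 11823 = (156*(31 + 156² + 32*156) + 15120) + 11823 = (156*(31 + 24336 + 4992) + 15120) + 11823 = (156*29359 + 15120) + 11823 = (4580004 + 15120) + 11823 = 4595124 + 11823 = 4606947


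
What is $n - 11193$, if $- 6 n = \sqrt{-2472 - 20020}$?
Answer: $-11193 - \frac{i \sqrt{5623}}{3} \approx -11193.0 - 24.996 i$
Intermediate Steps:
$n = - \frac{i \sqrt{5623}}{3}$ ($n = - \frac{\sqrt{-2472 - 20020}}{6} = - \frac{\sqrt{-22492}}{6} = - \frac{2 i \sqrt{5623}}{6} = - \frac{i \sqrt{5623}}{3} \approx - 24.996 i$)
$n - 11193 = - \frac{i \sqrt{5623}}{3} - 11193 = -11193 - \frac{i \sqrt{5623}}{3}$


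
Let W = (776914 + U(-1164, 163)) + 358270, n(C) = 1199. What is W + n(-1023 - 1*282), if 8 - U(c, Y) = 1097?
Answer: 1135294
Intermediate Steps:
U(c, Y) = -1089 (U(c, Y) = 8 - 1*1097 = 8 - 1097 = -1089)
W = 1134095 (W = (776914 - 1089) + 358270 = 775825 + 358270 = 1134095)
W + n(-1023 - 1*282) = 1134095 + 1199 = 1135294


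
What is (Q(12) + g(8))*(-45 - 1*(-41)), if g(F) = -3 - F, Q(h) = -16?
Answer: 108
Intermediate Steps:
(Q(12) + g(8))*(-45 - 1*(-41)) = (-16 + (-3 - 1*8))*(-45 - 1*(-41)) = (-16 + (-3 - 8))*(-45 + 41) = (-16 - 11)*(-4) = -27*(-4) = 108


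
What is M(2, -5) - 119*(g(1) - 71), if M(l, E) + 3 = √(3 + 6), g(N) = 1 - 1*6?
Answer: 9044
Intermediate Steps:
g(N) = -5 (g(N) = 1 - 6 = -5)
M(l, E) = 0 (M(l, E) = -3 + √(3 + 6) = -3 + √9 = -3 + 3 = 0)
M(2, -5) - 119*(g(1) - 71) = 0 - 119*(-5 - 71) = 0 - 119*(-76) = 0 + 9044 = 9044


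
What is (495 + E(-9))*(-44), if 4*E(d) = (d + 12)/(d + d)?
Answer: -130669/6 ≈ -21778.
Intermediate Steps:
E(d) = (12 + d)/(8*d) (E(d) = ((d + 12)/(d + d))/4 = ((12 + d)/((2*d)))/4 = ((12 + d)*(1/(2*d)))/4 = ((12 + d)/(2*d))/4 = (12 + d)/(8*d))
(495 + E(-9))*(-44) = (495 + (⅛)*(12 - 9)/(-9))*(-44) = (495 + (⅛)*(-⅑)*3)*(-44) = (495 - 1/24)*(-44) = (11879/24)*(-44) = -130669/6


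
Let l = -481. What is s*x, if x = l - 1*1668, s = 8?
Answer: -17192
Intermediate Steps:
x = -2149 (x = -481 - 1*1668 = -481 - 1668 = -2149)
s*x = 8*(-2149) = -17192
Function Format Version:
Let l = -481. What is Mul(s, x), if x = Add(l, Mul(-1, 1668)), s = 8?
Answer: -17192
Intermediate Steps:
x = -2149 (x = Add(-481, Mul(-1, 1668)) = Add(-481, -1668) = -2149)
Mul(s, x) = Mul(8, -2149) = -17192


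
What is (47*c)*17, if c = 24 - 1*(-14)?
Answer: 30362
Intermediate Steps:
c = 38 (c = 24 + 14 = 38)
(47*c)*17 = (47*38)*17 = 1786*17 = 30362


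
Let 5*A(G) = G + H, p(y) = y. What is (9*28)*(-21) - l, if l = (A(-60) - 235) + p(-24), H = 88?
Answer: -25193/5 ≈ -5038.6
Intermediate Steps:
A(G) = 88/5 + G/5 (A(G) = (G + 88)/5 = (88 + G)/5 = 88/5 + G/5)
l = -1267/5 (l = ((88/5 + (1/5)*(-60)) - 235) - 24 = ((88/5 - 12) - 235) - 24 = (28/5 - 235) - 24 = -1147/5 - 24 = -1267/5 ≈ -253.40)
(9*28)*(-21) - l = (9*28)*(-21) - 1*(-1267/5) = 252*(-21) + 1267/5 = -5292 + 1267/5 = -25193/5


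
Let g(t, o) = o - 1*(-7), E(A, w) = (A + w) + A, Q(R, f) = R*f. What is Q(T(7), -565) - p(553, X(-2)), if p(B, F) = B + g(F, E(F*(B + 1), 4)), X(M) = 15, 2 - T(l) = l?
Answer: -14359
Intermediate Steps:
T(l) = 2 - l
E(A, w) = w + 2*A
g(t, o) = 7 + o (g(t, o) = o + 7 = 7 + o)
p(B, F) = 11 + B + 2*F*(1 + B) (p(B, F) = B + (7 + (4 + 2*(F*(B + 1)))) = B + (7 + (4 + 2*(F*(1 + B)))) = B + (7 + (4 + 2*F*(1 + B))) = B + (11 + 2*F*(1 + B)) = 11 + B + 2*F*(1 + B))
Q(T(7), -565) - p(553, X(-2)) = (2 - 1*7)*(-565) - (11 + 553 + 2*15*(1 + 553)) = (2 - 7)*(-565) - (11 + 553 + 2*15*554) = -5*(-565) - (11 + 553 + 16620) = 2825 - 1*17184 = 2825 - 17184 = -14359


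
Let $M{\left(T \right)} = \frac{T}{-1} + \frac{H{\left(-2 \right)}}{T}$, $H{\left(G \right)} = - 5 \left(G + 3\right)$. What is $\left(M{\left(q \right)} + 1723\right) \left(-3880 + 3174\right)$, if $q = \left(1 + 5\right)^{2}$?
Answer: $- \frac{21436631}{18} \approx -1.1909 \cdot 10^{6}$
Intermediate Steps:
$H{\left(G \right)} = -15 - 5 G$ ($H{\left(G \right)} = - 5 \left(3 + G\right) = -15 - 5 G$)
$q = 36$ ($q = 6^{2} = 36$)
$M{\left(T \right)} = - T - \frac{5}{T}$ ($M{\left(T \right)} = \frac{T}{-1} + \frac{-15 - -10}{T} = T \left(-1\right) + \frac{-15 + 10}{T} = - T - \frac{5}{T}$)
$\left(M{\left(q \right)} + 1723\right) \left(-3880 + 3174\right) = \left(\left(\left(-1\right) 36 - \frac{5}{36}\right) + 1723\right) \left(-3880 + 3174\right) = \left(\left(-36 - \frac{5}{36}\right) + 1723\right) \left(-706\right) = \left(- \frac{1301}{36} + 1723\right) \left(-706\right) = \frac{60727}{36} \left(-706\right) = - \frac{21436631}{18}$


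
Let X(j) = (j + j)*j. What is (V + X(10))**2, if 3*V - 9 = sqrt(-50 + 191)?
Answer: (609 + sqrt(141))**2/9 ≈ 42832.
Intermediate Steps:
V = 3 + sqrt(141)/3 (V = 3 + sqrt(-50 + 191)/3 = 3 + sqrt(141)/3 ≈ 6.9581)
X(j) = 2*j**2 (X(j) = (2*j)*j = 2*j**2)
(V + X(10))**2 = ((3 + sqrt(141)/3) + 2*10**2)**2 = ((3 + sqrt(141)/3) + 2*100)**2 = ((3 + sqrt(141)/3) + 200)**2 = (203 + sqrt(141)/3)**2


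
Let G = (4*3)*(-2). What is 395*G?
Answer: -9480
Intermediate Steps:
G = -24 (G = 12*(-2) = -24)
395*G = 395*(-24) = -9480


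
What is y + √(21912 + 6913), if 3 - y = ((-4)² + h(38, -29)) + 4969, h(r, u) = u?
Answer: -4953 + 5*√1153 ≈ -4783.2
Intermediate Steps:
y = -4953 (y = 3 - (((-4)² - 29) + 4969) = 3 - ((16 - 29) + 4969) = 3 - (-13 + 4969) = 3 - 1*4956 = 3 - 4956 = -4953)
y + √(21912 + 6913) = -4953 + √(21912 + 6913) = -4953 + √28825 = -4953 + 5*√1153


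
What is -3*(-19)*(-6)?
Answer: -342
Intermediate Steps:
-3*(-19)*(-6) = 57*(-6) = -342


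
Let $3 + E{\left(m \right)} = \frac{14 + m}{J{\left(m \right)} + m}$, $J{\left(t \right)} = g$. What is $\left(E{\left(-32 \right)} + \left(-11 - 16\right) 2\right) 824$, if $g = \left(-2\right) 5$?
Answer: $- \frac{326304}{7} \approx -46615.0$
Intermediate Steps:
$g = -10$
$J{\left(t \right)} = -10$
$E{\left(m \right)} = -3 + \frac{14 + m}{-10 + m}$
$\left(E{\left(-32 \right)} + \left(-11 - 16\right) 2\right) 824 = \left(\frac{2 \left(22 - -32\right)}{-10 - 32} + \left(-11 - 16\right) 2\right) 824 = \left(\frac{2 \left(22 + 32\right)}{-42} - 54\right) 824 = \left(2 \left(- \frac{1}{42}\right) 54 - 54\right) 824 = \left(- \frac{18}{7} - 54\right) 824 = \left(- \frac{396}{7}\right) 824 = - \frac{326304}{7}$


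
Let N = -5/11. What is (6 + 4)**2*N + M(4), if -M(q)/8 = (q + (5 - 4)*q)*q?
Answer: -3316/11 ≈ -301.45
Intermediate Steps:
N = -5/11 (N = -5*1/11 = -5/11 ≈ -0.45455)
M(q) = -16*q**2 (M(q) = -8*(q + (5 - 4)*q)*q = -8*(q + 1*q)*q = -8*(q + q)*q = -8*2*q*q = -16*q**2)
(6 + 4)**2*N + M(4) = (6 + 4)**2*(-5/11) - 16*4**2 = 10**2*(-5/11) - 16*16 = 100*(-5/11) - 256 = -500/11 - 256 = -3316/11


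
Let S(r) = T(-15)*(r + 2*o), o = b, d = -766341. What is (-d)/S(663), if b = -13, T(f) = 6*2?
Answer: 255447/2548 ≈ 100.25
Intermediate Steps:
T(f) = 12
o = -13
S(r) = -312 + 12*r (S(r) = 12*(r + 2*(-13)) = 12*(r - 26) = 12*(-26 + r) = -312 + 12*r)
(-d)/S(663) = (-1*(-766341))/(-312 + 12*663) = 766341/(-312 + 7956) = 766341/7644 = 766341*(1/7644) = 255447/2548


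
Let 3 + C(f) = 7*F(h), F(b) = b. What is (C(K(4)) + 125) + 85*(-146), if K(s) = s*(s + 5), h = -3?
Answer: -12309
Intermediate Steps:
K(s) = s*(5 + s)
C(f) = -24 (C(f) = -3 + 7*(-3) = -3 - 21 = -24)
(C(K(4)) + 125) + 85*(-146) = (-24 + 125) + 85*(-146) = 101 - 12410 = -12309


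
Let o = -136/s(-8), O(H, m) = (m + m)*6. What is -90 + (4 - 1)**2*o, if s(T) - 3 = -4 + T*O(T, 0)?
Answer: 1134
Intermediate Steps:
O(H, m) = 12*m (O(H, m) = (2*m)*6 = 12*m)
s(T) = -1 (s(T) = 3 + (-4 + T*(12*0)) = 3 + (-4 + T*0) = 3 + (-4 + 0) = 3 - 4 = -1)
o = 136 (o = -136/(-1) = -136*(-1) = 136)
-90 + (4 - 1)**2*o = -90 + (4 - 1)**2*136 = -90 + 3**2*136 = -90 + 9*136 = -90 + 1224 = 1134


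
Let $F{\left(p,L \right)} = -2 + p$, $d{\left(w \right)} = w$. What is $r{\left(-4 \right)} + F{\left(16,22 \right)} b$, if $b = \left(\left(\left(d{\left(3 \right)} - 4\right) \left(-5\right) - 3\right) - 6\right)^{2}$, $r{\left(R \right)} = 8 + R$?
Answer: $228$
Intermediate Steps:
$b = 16$ ($b = \left(\left(\left(3 - 4\right) \left(-5\right) - 3\right) - 6\right)^{2} = \left(\left(\left(-1\right) \left(-5\right) - 3\right) - 6\right)^{2} = \left(\left(5 - 3\right) - 6\right)^{2} = \left(2 - 6\right)^{2} = \left(-4\right)^{2} = 16$)
$r{\left(-4 \right)} + F{\left(16,22 \right)} b = \left(8 - 4\right) + \left(-2 + 16\right) 16 = 4 + 14 \cdot 16 = 4 + 224 = 228$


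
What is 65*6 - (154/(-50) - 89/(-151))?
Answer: 1481652/3775 ≈ 392.49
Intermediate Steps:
65*6 - (154/(-50) - 89/(-151)) = 390 - (154*(-1/50) - 89*(-1/151)) = 390 - (-77/25 + 89/151) = 390 - 1*(-9402/3775) = 390 + 9402/3775 = 1481652/3775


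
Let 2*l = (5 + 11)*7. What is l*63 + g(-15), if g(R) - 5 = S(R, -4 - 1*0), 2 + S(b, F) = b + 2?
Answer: 3518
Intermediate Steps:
S(b, F) = b (S(b, F) = -2 + (b + 2) = -2 + (2 + b) = b)
g(R) = 5 + R
l = 56 (l = ((5 + 11)*7)/2 = (16*7)/2 = (½)*112 = 56)
l*63 + g(-15) = 56*63 + (5 - 15) = 3528 - 10 = 3518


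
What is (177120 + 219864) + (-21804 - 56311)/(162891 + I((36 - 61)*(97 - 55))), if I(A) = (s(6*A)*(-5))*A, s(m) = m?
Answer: 13065580757371/32912109 ≈ 3.9698e+5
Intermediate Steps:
I(A) = -30*A**2 (I(A) = ((6*A)*(-5))*A = (-30*A)*A = -30*A**2)
(177120 + 219864) + (-21804 - 56311)/(162891 + I((36 - 61)*(97 - 55))) = (177120 + 219864) + (-21804 - 56311)/(162891 - 30*(36 - 61)**2*(97 - 55)**2) = 396984 - 78115/(162891 - 30*(-25*42)**2) = 396984 - 78115/(162891 - 30*(-1050)**2) = 396984 - 78115/(162891 - 30*1102500) = 396984 - 78115/(162891 - 33075000) = 396984 - 78115/(-32912109) = 396984 - 78115*(-1/32912109) = 396984 + 78115/32912109 = 13065580757371/32912109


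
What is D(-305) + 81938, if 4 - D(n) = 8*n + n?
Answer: 84687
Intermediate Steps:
D(n) = 4 - 9*n (D(n) = 4 - (8*n + n) = 4 - 9*n)
D(-305) + 81938 = (4 - 9*(-305)) + 81938 = (4 + 2745) + 81938 = 2749 + 81938 = 84687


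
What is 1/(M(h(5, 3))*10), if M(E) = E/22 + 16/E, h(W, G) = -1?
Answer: -11/1765 ≈ -0.0062323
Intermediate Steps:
M(E) = 16/E + E/22 (M(E) = E*(1/22) + 16/E = E/22 + 16/E = 16/E + E/22)
1/(M(h(5, 3))*10) = 1/((16/(-1) + (1/22)*(-1))*10) = 1/((16*(-1) - 1/22)*10) = 1/((-16 - 1/22)*10) = 1/(-353/22*10) = 1/(-1765/11) = -11/1765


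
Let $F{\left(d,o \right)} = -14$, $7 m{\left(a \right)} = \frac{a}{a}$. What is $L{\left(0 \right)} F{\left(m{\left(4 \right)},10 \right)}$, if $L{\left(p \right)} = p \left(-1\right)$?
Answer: $0$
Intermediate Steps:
$m{\left(a \right)} = \frac{1}{7}$ ($m{\left(a \right)} = \frac{a \frac{1}{a}}{7} = \frac{1}{7} \cdot 1 = \frac{1}{7}$)
$L{\left(p \right)} = - p$
$L{\left(0 \right)} F{\left(m{\left(4 \right)},10 \right)} = \left(-1\right) 0 \left(-14\right) = 0 \left(-14\right) = 0$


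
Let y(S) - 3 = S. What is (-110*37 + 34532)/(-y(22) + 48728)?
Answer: 30462/48703 ≈ 0.62546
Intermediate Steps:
y(S) = 3 + S
(-110*37 + 34532)/(-y(22) + 48728) = (-110*37 + 34532)/(-(3 + 22) + 48728) = (-4070 + 34532)/(-1*25 + 48728) = 30462/(-25 + 48728) = 30462/48703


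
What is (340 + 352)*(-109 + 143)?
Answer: 23528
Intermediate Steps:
(340 + 352)*(-109 + 143) = 692*34 = 23528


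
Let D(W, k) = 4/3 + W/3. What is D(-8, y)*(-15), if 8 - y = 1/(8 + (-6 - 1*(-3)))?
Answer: 20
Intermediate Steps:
y = 39/5 (y = 8 - 1/(8 + (-6 - 1*(-3))) = 8 - 1/(8 + (-6 + 3)) = 8 - 1/(8 - 3) = 8 - 1/5 = 8 - 1*⅕ = 8 - ⅕ = 39/5 ≈ 7.8000)
D(W, k) = 4/3 + W/3 (D(W, k) = 4*(⅓) + W*(⅓) = 4/3 + W/3)
D(-8, y)*(-15) = (4/3 + (⅓)*(-8))*(-15) = (4/3 - 8/3)*(-15) = -4/3*(-15) = 20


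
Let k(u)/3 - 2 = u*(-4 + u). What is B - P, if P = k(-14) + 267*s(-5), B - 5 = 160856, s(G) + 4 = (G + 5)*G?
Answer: 161167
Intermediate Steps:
k(u) = 6 + 3*u*(-4 + u) (k(u) = 6 + 3*(u*(-4 + u)) = 6 + 3*u*(-4 + u))
s(G) = -4 + G*(5 + G) (s(G) = -4 + (G + 5)*G = -4 + (5 + G)*G = -4 + G*(5 + G))
B = 160861 (B = 5 + 160856 = 160861)
P = -306 (P = (6 - 12*(-14) + 3*(-14)²) + 267*(-4 + (-5)² + 5*(-5)) = (6 + 168 + 3*196) + 267*(-4 + 25 - 25) = (6 + 168 + 588) + 267*(-4) = 762 - 1068 = -306)
B - P = 160861 - 1*(-306) = 160861 + 306 = 161167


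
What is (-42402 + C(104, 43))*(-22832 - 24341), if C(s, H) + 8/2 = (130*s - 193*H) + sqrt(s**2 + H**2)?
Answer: 1754128005 - 47173*sqrt(12665) ≈ 1.7488e+9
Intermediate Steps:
C(s, H) = -4 + sqrt(H**2 + s**2) - 193*H + 130*s (C(s, H) = -4 + ((130*s - 193*H) + sqrt(s**2 + H**2)) = -4 + ((-193*H + 130*s) + sqrt(H**2 + s**2)) = -4 + (sqrt(H**2 + s**2) - 193*H + 130*s) = -4 + sqrt(H**2 + s**2) - 193*H + 130*s)
(-42402 + C(104, 43))*(-22832 - 24341) = (-42402 + (-4 + sqrt(43**2 + 104**2) - 193*43 + 130*104))*(-22832 - 24341) = (-42402 + (-4 + sqrt(1849 + 10816) - 8299 + 13520))*(-47173) = (-42402 + (-4 + sqrt(12665) - 8299 + 13520))*(-47173) = (-42402 + (5217 + sqrt(12665)))*(-47173) = (-37185 + sqrt(12665))*(-47173) = 1754128005 - 47173*sqrt(12665)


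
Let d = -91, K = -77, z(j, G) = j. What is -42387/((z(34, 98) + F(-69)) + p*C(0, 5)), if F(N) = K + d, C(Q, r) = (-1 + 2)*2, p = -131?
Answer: 14129/132 ≈ 107.04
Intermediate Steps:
C(Q, r) = 2 (C(Q, r) = 1*2 = 2)
F(N) = -168 (F(N) = -77 - 91 = -168)
-42387/((z(34, 98) + F(-69)) + p*C(0, 5)) = -42387/((34 - 168) - 131*2) = -42387/(-134 - 262) = -42387/(-396) = -42387*(-1/396) = 14129/132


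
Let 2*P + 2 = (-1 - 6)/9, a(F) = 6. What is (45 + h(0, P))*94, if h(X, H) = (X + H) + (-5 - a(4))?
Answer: 27589/9 ≈ 3065.4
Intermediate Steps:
P = -25/18 (P = -1 + ((-1 - 6)/9)/2 = -1 + (-7*1/9)/2 = -1 + (1/2)*(-7/9) = -1 - 7/18 = -25/18 ≈ -1.3889)
h(X, H) = -11 + H + X (h(X, H) = (X + H) + (-5 - 1*6) = (H + X) + (-5 - 6) = (H + X) - 11 = -11 + H + X)
(45 + h(0, P))*94 = (45 + (-11 - 25/18 + 0))*94 = (45 - 223/18)*94 = (587/18)*94 = 27589/9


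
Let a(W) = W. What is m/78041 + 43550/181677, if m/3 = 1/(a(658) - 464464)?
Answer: 175147861073141/730662180647238 ≈ 0.23971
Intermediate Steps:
m = -1/154602 (m = 3/(658 - 464464) = 3/(-463806) = 3*(-1/463806) = -1/154602 ≈ -6.4682e-6)
m/78041 + 43550/181677 = -1/154602/78041 + 43550/181677 = -1/154602*1/78041 + 43550*(1/181677) = -1/12065294682 + 43550/181677 = 175147861073141/730662180647238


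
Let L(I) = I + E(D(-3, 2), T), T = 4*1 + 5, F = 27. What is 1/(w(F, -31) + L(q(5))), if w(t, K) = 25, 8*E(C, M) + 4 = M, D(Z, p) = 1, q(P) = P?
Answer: 8/245 ≈ 0.032653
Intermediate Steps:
T = 9 (T = 4 + 5 = 9)
E(C, M) = -½ + M/8
L(I) = 5/8 + I (L(I) = I + (-½ + (⅛)*9) = I + (-½ + 9/8) = I + 5/8 = 5/8 + I)
1/(w(F, -31) + L(q(5))) = 1/(25 + (5/8 + 5)) = 1/(25 + 45/8) = 1/(245/8) = 8/245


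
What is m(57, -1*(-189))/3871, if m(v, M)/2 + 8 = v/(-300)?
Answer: -117/27650 ≈ -0.0042315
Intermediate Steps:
m(v, M) = -16 - v/150 (m(v, M) = -16 + 2*(v/(-300)) = -16 + 2*(v*(-1/300)) = -16 + 2*(-v/300) = -16 - v/150)
m(57, -1*(-189))/3871 = (-16 - 1/150*57)/3871 = (-16 - 19/50)*(1/3871) = -819/50*1/3871 = -117/27650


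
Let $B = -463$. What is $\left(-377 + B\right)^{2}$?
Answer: $705600$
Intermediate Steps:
$\left(-377 + B\right)^{2} = \left(-377 - 463\right)^{2} = \left(-840\right)^{2} = 705600$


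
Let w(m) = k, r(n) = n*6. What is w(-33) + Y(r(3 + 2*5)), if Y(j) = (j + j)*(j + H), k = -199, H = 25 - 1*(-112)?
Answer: 33341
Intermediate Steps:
H = 137 (H = 25 + 112 = 137)
r(n) = 6*n
w(m) = -199
Y(j) = 2*j*(137 + j) (Y(j) = (j + j)*(j + 137) = (2*j)*(137 + j) = 2*j*(137 + j))
w(-33) + Y(r(3 + 2*5)) = -199 + 2*(6*(3 + 2*5))*(137 + 6*(3 + 2*5)) = -199 + 2*(6*(3 + 10))*(137 + 6*(3 + 10)) = -199 + 2*(6*13)*(137 + 6*13) = -199 + 2*78*(137 + 78) = -199 + 2*78*215 = -199 + 33540 = 33341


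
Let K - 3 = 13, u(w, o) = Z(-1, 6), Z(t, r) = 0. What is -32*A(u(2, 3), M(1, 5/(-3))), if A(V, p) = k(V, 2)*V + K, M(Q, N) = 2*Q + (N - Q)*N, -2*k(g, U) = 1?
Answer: -512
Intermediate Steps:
k(g, U) = -½ (k(g, U) = -½*1 = -½)
u(w, o) = 0
M(Q, N) = 2*Q + N*(N - Q)
K = 16 (K = 3 + 13 = 16)
A(V, p) = 16 - V/2 (A(V, p) = -V/2 + 16 = 16 - V/2)
-32*A(u(2, 3), M(1, 5/(-3))) = -32*(16 - ½*0) = -32*(16 + 0) = -32*16 = -512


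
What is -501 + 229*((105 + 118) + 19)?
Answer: 54917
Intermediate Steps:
-501 + 229*((105 + 118) + 19) = -501 + 229*(223 + 19) = -501 + 229*242 = -501 + 55418 = 54917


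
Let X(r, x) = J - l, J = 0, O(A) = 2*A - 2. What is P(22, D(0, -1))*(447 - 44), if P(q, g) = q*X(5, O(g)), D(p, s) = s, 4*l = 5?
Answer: -22165/2 ≈ -11083.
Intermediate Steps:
O(A) = -2 + 2*A
l = 5/4 (l = (¼)*5 = 5/4 ≈ 1.2500)
X(r, x) = -5/4 (X(r, x) = 0 - 1*5/4 = 0 - 5/4 = -5/4)
P(q, g) = -5*q/4 (P(q, g) = q*(-5/4) = -5*q/4)
P(22, D(0, -1))*(447 - 44) = (-5/4*22)*(447 - 44) = -55/2*403 = -22165/2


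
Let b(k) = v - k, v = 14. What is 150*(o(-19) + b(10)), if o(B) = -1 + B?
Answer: -2400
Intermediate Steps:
b(k) = 14 - k
150*(o(-19) + b(10)) = 150*((-1 - 19) + (14 - 1*10)) = 150*(-20 + (14 - 10)) = 150*(-20 + 4) = 150*(-16) = -2400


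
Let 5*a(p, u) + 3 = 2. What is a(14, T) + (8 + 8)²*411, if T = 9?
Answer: 526079/5 ≈ 1.0522e+5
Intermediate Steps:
a(p, u) = -⅕ (a(p, u) = -⅗ + (⅕)*2 = -⅗ + ⅖ = -⅕)
a(14, T) + (8 + 8)²*411 = -⅕ + (8 + 8)²*411 = -⅕ + 16²*411 = -⅕ + 256*411 = -⅕ + 105216 = 526079/5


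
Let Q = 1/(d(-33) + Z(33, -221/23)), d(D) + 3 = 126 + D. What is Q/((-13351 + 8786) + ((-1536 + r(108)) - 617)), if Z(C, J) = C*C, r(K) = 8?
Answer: -1/7911090 ≈ -1.2640e-7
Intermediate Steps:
Z(C, J) = C²
d(D) = 123 + D (d(D) = -3 + (126 + D) = 123 + D)
Q = 1/1179 (Q = 1/((123 - 33) + 33²) = 1/(90 + 1089) = 1/1179 ≈ 0.00084818)
Q/((-13351 + 8786) + ((-1536 + r(108)) - 617)) = 1/(1179*((-13351 + 8786) + ((-1536 + 8) - 617))) = 1/(1179*(-4565 + (-1528 - 617))) = 1/(1179*(-4565 - 2145)) = (1/1179)/(-6710) = (1/1179)*(-1/6710) = -1/7911090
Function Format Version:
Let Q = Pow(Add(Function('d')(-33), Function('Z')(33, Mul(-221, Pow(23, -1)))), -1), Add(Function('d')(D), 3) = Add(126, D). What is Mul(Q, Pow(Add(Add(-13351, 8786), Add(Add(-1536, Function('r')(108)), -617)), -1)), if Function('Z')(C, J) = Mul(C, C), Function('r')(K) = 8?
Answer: Rational(-1, 7911090) ≈ -1.2640e-7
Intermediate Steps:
Function('Z')(C, J) = Pow(C, 2)
Function('d')(D) = Add(123, D) (Function('d')(D) = Add(-3, Add(126, D)) = Add(123, D))
Q = Rational(1, 1179) (Q = Pow(Add(Add(123, -33), Pow(33, 2)), -1) = Pow(Add(90, 1089), -1) = Pow(1179, -1) = Rational(1, 1179) ≈ 0.00084818)
Mul(Q, Pow(Add(Add(-13351, 8786), Add(Add(-1536, Function('r')(108)), -617)), -1)) = Mul(Rational(1, 1179), Pow(Add(Add(-13351, 8786), Add(Add(-1536, 8), -617)), -1)) = Mul(Rational(1, 1179), Pow(Add(-4565, Add(-1528, -617)), -1)) = Mul(Rational(1, 1179), Pow(Add(-4565, -2145), -1)) = Mul(Rational(1, 1179), Pow(-6710, -1)) = Mul(Rational(1, 1179), Rational(-1, 6710)) = Rational(-1, 7911090)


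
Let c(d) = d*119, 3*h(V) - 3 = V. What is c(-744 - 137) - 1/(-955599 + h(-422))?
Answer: -300596058221/2867216 ≈ -1.0484e+5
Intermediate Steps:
h(V) = 1 + V/3
c(d) = 119*d
c(-744 - 137) - 1/(-955599 + h(-422)) = 119*(-744 - 137) - 1/(-955599 + (1 + (⅓)*(-422))) = 119*(-881) - 1/(-955599 + (1 - 422/3)) = -104839 - 1/(-955599 - 419/3) = -104839 - 1/(-2867216/3) = -104839 - 1*(-3/2867216) = -104839 + 3/2867216 = -300596058221/2867216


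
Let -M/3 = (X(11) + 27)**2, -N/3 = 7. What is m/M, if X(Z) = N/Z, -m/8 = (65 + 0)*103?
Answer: 810095/28566 ≈ 28.359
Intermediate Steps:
m = -53560 (m = -8*(65 + 0)*103 = -520*103 = -8*6695 = -53560)
N = -21 (N = -3*7 = -21)
X(Z) = -21/Z
M = -228528/121 (M = -3*(-21/11 + 27)**2 = -3*(276/11)**2 = -3*76176/121 = -228528/121 ≈ -1888.7)
m/M = -53560/(-228528/121) = -53560*(-121/228528) = 810095/28566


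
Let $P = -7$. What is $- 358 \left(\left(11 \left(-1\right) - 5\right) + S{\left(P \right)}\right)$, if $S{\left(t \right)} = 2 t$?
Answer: $10740$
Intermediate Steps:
$- 358 \left(\left(11 \left(-1\right) - 5\right) + S{\left(P \right)}\right) = - 358 \left(\left(11 \left(-1\right) - 5\right) + 2 \left(-7\right)\right) = - 358 \left(\left(-11 - 5\right) - 14\right) = - 358 \left(-16 - 14\right) = \left(-358\right) \left(-30\right) = 10740$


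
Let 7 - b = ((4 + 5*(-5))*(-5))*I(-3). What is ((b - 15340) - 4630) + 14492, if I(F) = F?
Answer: -5156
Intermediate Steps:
b = 322 (b = 7 - (4 + 5*(-5))*(-5)*(-3) = 7 - (4 - 25)*(-5)*(-3) = 7 - (-21*(-5))*(-3) = 7 - 105*(-3) = 7 - 1*(-315) = 7 + 315 = 322)
((b - 15340) - 4630) + 14492 = ((322 - 15340) - 4630) + 14492 = (-15018 - 4630) + 14492 = -19648 + 14492 = -5156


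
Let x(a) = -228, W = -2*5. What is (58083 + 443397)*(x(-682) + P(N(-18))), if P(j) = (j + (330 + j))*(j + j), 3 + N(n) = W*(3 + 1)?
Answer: -10637393760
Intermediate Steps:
W = -10
N(n) = -43 (N(n) = -3 - 10*(3 + 1) = -3 - 10*4 = -3 - 40 = -43)
P(j) = 2*j*(330 + 2*j) (P(j) = (330 + 2*j)*(2*j) = 2*j*(330 + 2*j))
(58083 + 443397)*(x(-682) + P(N(-18))) = (58083 + 443397)*(-228 + 4*(-43)*(165 - 43)) = 501480*(-228 + 4*(-43)*122) = 501480*(-228 - 20984) = 501480*(-21212) = -10637393760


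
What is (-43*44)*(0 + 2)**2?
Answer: -7568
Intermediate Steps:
(-43*44)*(0 + 2)**2 = -1892*2**2 = -1892*4 = -7568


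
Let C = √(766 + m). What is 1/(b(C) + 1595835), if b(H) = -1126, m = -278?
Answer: 1/1594709 ≈ 6.2707e-7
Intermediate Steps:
C = 2*√122 (C = √(766 - 278) = √488 = 2*√122 ≈ 22.091)
1/(b(C) + 1595835) = 1/(-1126 + 1595835) = 1/1594709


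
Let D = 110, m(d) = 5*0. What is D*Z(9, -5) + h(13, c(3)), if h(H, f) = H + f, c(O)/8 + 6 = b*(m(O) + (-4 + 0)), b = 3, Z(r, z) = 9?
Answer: 859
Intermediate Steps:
m(d) = 0
c(O) = -144 (c(O) = -48 + 8*(3*(0 + (-4 + 0))) = -48 + 8*(3*(0 - 4)) = -48 + 8*(3*(-4)) = -48 + 8*(-12) = -48 - 96 = -144)
D*Z(9, -5) + h(13, c(3)) = 110*9 + (13 - 144) = 990 - 131 = 859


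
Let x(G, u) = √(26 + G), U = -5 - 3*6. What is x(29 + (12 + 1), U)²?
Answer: 68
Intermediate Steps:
U = -23 (U = -5 - 18 = -23)
x(29 + (12 + 1), U)² = (√(26 + (29 + (12 + 1))))² = (√(26 + (29 + 13)))² = (√(26 + 42))² = (√68)² = (2*√17)² = 68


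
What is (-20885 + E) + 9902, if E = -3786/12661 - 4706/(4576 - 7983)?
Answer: -473716300777/43136027 ≈ -10982.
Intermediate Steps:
E = 46683764/43136027 (E = -3786*1/12661 - 4706/(-3407) = -3786/12661 - 4706*(-1/3407) = -3786/12661 + 4706/3407 = 46683764/43136027 ≈ 1.0822)
(-20885 + E) + 9902 = (-20885 + 46683764/43136027) + 9902 = -900849240131/43136027 + 9902 = -473716300777/43136027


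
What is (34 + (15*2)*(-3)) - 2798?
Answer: -2854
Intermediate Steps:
(34 + (15*2)*(-3)) - 2798 = (34 + 30*(-3)) - 2798 = (34 - 90) - 2798 = -56 - 2798 = -2854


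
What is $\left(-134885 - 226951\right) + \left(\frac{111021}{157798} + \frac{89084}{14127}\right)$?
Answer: $- \frac{806593652756557}{2229212346} \approx -3.6183 \cdot 10^{5}$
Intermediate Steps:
$\left(-134885 - 226951\right) + \left(\frac{111021}{157798} + \frac{89084}{14127}\right) = -361836 + \left(111021 \cdot \frac{1}{157798} + 89084 \cdot \frac{1}{14127}\right) = -361836 + \left(\frac{111021}{157798} + \frac{89084}{14127}\right) = -361836 + \frac{15625670699}{2229212346} = - \frac{806593652756557}{2229212346}$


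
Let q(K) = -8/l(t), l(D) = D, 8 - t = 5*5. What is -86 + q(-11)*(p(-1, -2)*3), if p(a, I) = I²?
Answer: -1366/17 ≈ -80.353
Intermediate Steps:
t = -17 (t = 8 - 5*5 = 8 - 1*25 = 8 - 25 = -17)
q(K) = 8/17 (q(K) = -8/(-17) = -8*(-1/17) = 8/17)
-86 + q(-11)*(p(-1, -2)*3) = -86 + 8*((-2)²*3)/17 = -86 + 8*(4*3)/17 = -86 + (8/17)*12 = -86 + 96/17 = -1366/17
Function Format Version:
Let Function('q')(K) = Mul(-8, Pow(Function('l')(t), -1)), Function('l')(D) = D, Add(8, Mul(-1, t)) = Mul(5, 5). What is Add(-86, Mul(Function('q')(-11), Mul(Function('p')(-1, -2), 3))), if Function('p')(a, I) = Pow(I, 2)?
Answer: Rational(-1366, 17) ≈ -80.353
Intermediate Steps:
t = -17 (t = Add(8, Mul(-1, Mul(5, 5))) = Add(8, Mul(-1, 25)) = Add(8, -25) = -17)
Function('q')(K) = Rational(8, 17) (Function('q')(K) = Mul(-8, Pow(-17, -1)) = Mul(-8, Rational(-1, 17)) = Rational(8, 17))
Add(-86, Mul(Function('q')(-11), Mul(Function('p')(-1, -2), 3))) = Add(-86, Mul(Rational(8, 17), Mul(Pow(-2, 2), 3))) = Add(-86, Mul(Rational(8, 17), Mul(4, 3))) = Add(-86, Mul(Rational(8, 17), 12)) = Add(-86, Rational(96, 17)) = Rational(-1366, 17)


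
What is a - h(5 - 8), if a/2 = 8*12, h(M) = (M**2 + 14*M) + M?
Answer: 228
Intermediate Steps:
h(M) = M**2 + 15*M
a = 192 (a = 2*(8*12) = 2*96 = 192)
a - h(5 - 8) = 192 - (5 - 8)*(15 + (5 - 8)) = 192 - (-3)*(15 - 3) = 192 - (-3)*12 = 192 - 1*(-36) = 192 + 36 = 228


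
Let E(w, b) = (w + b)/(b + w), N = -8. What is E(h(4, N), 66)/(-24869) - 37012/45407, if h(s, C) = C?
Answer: -920496835/1129226683 ≈ -0.81516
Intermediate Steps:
E(w, b) = 1 (E(w, b) = (b + w)/(b + w) = 1)
E(h(4, N), 66)/(-24869) - 37012/45407 = 1/(-24869) - 37012/45407 = 1*(-1/24869) - 37012*1/45407 = -1/24869 - 37012/45407 = -920496835/1129226683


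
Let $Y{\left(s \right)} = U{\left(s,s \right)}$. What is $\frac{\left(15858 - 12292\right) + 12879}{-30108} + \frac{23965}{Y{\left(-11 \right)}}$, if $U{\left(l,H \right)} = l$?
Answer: $- \frac{55516855}{25476} \approx -2179.2$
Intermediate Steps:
$Y{\left(s \right)} = s$
$\frac{\left(15858 - 12292\right) + 12879}{-30108} + \frac{23965}{Y{\left(-11 \right)}} = \frac{\left(15858 - 12292\right) + 12879}{-30108} + \frac{23965}{-11} = \left(3566 + 12879\right) \left(- \frac{1}{30108}\right) + 23965 \left(- \frac{1}{11}\right) = 16445 \left(- \frac{1}{30108}\right) - \frac{23965}{11} = - \frac{1265}{2316} - \frac{23965}{11} = - \frac{55516855}{25476}$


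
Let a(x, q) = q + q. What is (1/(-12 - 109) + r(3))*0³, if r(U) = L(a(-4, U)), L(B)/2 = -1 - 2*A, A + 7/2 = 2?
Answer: 0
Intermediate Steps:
A = -3/2 (A = -7/2 + 2 = -3/2 ≈ -1.5000)
a(x, q) = 2*q
L(B) = 4 (L(B) = 2*(-1 - 2*(-3/2)) = 2*(-1 + 3) = 2*2 = 4)
r(U) = 4
(1/(-12 - 109) + r(3))*0³ = (1/(-12 - 109) + 4)*0³ = (1/(-121) + 4)*0 = (-1/121 + 4)*0 = (483/121)*0 = 0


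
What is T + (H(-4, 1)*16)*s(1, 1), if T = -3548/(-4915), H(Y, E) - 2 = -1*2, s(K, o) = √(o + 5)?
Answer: 3548/4915 ≈ 0.72187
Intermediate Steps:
s(K, o) = √(5 + o)
H(Y, E) = 0 (H(Y, E) = 2 - 1*2 = 2 - 2 = 0)
T = 3548/4915 (T = -3548*(-1/4915) = 3548/4915 ≈ 0.72187)
T + (H(-4, 1)*16)*s(1, 1) = 3548/4915 + (0*16)*√(5 + 1) = 3548/4915 + 0*√6 = 3548/4915 + 0 = 3548/4915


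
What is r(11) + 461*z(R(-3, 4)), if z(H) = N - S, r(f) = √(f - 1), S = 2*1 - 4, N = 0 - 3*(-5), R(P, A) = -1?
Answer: 7837 + √10 ≈ 7840.2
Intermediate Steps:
N = 15 (N = 0 + 15 = 15)
S = -2 (S = 2 - 4 = -2)
r(f) = √(-1 + f)
z(H) = 17 (z(H) = 15 - 1*(-2) = 15 + 2 = 17)
r(11) + 461*z(R(-3, 4)) = √(-1 + 11) + 461*17 = √10 + 7837 = 7837 + √10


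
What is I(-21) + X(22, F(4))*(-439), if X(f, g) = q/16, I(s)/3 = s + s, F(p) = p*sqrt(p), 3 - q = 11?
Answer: 187/2 ≈ 93.500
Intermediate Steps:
q = -8 (q = 3 - 1*11 = 3 - 11 = -8)
F(p) = p**(3/2)
I(s) = 6*s (I(s) = 3*(s + s) = 3*(2*s) = 6*s)
X(f, g) = -1/2 (X(f, g) = -8/16 = -8*1/16 = -1/2)
I(-21) + X(22, F(4))*(-439) = 6*(-21) - 1/2*(-439) = -126 + 439/2 = 187/2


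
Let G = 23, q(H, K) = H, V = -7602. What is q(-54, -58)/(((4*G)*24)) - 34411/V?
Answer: 6297415/1398768 ≈ 4.5021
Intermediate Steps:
q(-54, -58)/(((4*G)*24)) - 34411/V = -54/((4*23)*24) - 34411/(-7602) = -54/(92*24) - 34411*(-1/7602) = -54/2208 + 34411/7602 = -54*1/2208 + 34411/7602 = -9/368 + 34411/7602 = 6297415/1398768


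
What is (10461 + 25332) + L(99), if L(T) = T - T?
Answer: 35793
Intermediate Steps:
L(T) = 0
(10461 + 25332) + L(99) = (10461 + 25332) + 0 = 35793 + 0 = 35793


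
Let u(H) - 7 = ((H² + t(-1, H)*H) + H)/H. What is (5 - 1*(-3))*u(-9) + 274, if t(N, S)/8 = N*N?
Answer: 330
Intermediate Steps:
t(N, S) = 8*N² (t(N, S) = 8*(N*N) = 8*N²)
u(H) = 7 + (H² + 9*H)/H (u(H) = 7 + ((H² + (8*(-1)²)*H) + H)/H = 7 + ((H² + (8*1)*H) + H)/H = 7 + ((H² + 8*H) + H)/H = 7 + (H² + 9*H)/H)
(5 - 1*(-3))*u(-9) + 274 = (5 - 1*(-3))*(16 - 9) + 274 = (5 + 3)*7 + 274 = 8*7 + 274 = 56 + 274 = 330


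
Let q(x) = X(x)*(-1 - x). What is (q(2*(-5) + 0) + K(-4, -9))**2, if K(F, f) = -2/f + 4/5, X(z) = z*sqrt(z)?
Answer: -164022884/2025 - 184*I*sqrt(10) ≈ -80999.0 - 581.86*I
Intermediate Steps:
X(z) = z**(3/2)
K(F, f) = 4/5 - 2/f (K(F, f) = -2/f + 4*(1/5) = -2/f + 4/5 = 4/5 - 2/f)
q(x) = x**(3/2)*(-1 - x)
(q(2*(-5) + 0) + K(-4, -9))**2 = ((2*(-5) + 0)**(3/2)*(-1 - (2*(-5) + 0)) + (4/5 - 2/(-9)))**2 = ((-10 + 0)**(3/2)*(-1 - (-10 + 0)) + (4/5 - 2*(-1/9)))**2 = ((-10)**(3/2)*(-1 - 1*(-10)) + (4/5 + 2/9))**2 = ((-10*I*sqrt(10))*(-1 + 10) + 46/45)**2 = (-10*I*sqrt(10)*9 + 46/45)**2 = (-90*I*sqrt(10) + 46/45)**2 = (46/45 - 90*I*sqrt(10))**2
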